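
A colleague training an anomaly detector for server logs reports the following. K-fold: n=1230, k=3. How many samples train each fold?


Fold size = 1230/3 = 410
Training per fold = 1230 - 410 = 820

820


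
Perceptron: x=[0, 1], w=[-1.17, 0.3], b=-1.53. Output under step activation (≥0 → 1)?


z = (0)·(-1.17) + (1)·(0.3) - 1.53
  = -1.23
step(z) = 0 (z<0)

0


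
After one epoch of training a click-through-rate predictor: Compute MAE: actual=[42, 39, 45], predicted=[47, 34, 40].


Absolute errors: |42-47|=5, |39-34|=5, |45-40|=5
Sum = 15
MAE = 15/3 = 5

5


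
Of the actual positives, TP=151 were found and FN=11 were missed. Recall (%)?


Recall = TP/(TP+FN)
= 151/(151+11)
= 151/162 = 93.21%

93.21%


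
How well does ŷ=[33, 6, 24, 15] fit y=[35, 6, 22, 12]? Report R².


ȳ = 18.75
SS_res = Σ(y-ŷ)² = 17
SS_tot = Σ(y-ȳ)² = 482.75
R² = 1 - SS_res/SS_tot = 1 - 0.0352 = 0.9648

0.9648


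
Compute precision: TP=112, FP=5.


Precision = TP/(TP+FP)
= 112/(112+5)
= 112/117 = 95.73%

95.73%


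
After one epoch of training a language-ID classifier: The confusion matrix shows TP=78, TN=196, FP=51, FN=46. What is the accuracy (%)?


Accuracy = (TP+TN)/(TP+TN+FP+FN)
= (78+196)/(371)
= 274/371 = 73.85%

73.85%


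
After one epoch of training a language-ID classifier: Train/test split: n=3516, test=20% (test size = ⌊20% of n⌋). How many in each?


Test = ⌊3516·20/100⌋ = 703
Train = 3516 - 703 = 2813

Train: 2813, Test: 703


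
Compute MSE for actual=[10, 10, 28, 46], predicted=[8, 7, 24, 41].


Squared errors: (10-8)²=4, (10-7)²=9, (28-24)²=16, (46-41)²=25
Sum = 54
MSE = 54/4 = 27/2

27/2


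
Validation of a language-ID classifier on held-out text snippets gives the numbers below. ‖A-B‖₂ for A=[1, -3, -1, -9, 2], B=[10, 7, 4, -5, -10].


d = √((1-10)² + (-3-7)² + (-1-4)² + (-9+ 5)² + (2+ 10)²)
  = √(81 + 100 + 25 + 16 + 144)
  = √366 = 19.1311

19.1311


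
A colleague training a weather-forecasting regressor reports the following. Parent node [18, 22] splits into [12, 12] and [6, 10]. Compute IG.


Parent = [18, 22], H_parent = 0.9928
H_left = 1 (n=24), H_right = 0.9544 (n=16)
H_children = (24/40)·1 + (16/40)·0.9544 = 0.9818
IG = 0.9928 - 0.9818 = 0.011

0.011


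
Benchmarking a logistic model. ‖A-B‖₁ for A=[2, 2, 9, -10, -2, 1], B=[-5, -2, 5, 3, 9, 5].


d = |2+ 5| + |2+ 2| + |9-5| + |-10-3| + |-2-9| + |1-5|
  = 7 + 4 + 4 + 13 + 11 + 4
  = 43

43


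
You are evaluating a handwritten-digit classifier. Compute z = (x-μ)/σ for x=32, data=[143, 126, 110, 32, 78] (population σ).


μ = 97.8, σ = 39.2653
z = (32 - 97.8)/39.2653 = -1.6758

-1.6758


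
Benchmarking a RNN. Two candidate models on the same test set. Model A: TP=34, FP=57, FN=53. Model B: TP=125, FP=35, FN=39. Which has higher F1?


Model A: P=34/91=0.3736, R=34/87=0.3908, F1=2PR/(P+R)=2TP/(2TP+FP+FN)=68/178=0.382
Model B: P=125/160=0.7812, R=125/164=0.7622, F1=2PR/(P+R)=2TP/(2TP+FP+FN)=250/324=0.7716
0.382 < 0.7716 → Model B

Model B


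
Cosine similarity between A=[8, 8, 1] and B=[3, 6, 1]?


A·B = 8·3 + 8·6 + 1·1 = 73
‖A‖ = √129 = 11.3578, ‖B‖ = √46 = 6.7823
cos = 73/(√129·√46) = 73/√5934 = 0.9477

0.9477


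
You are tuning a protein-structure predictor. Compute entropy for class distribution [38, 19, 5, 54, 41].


Probabilities: [38/157, 19/157, 5/157, 54/157, 41/157] ≈ [0.242, 0.121, 0.0318, 0.3439, 0.2611]
H = -((38/157)·log₂(38/157) + (19/157)·log₂(19/157) + (5/157)·log₂(5/157) + (54/157)·log₂(54/157) + (41/157)·log₂(41/157))
  = 2.0579 bits

2.0579 bits


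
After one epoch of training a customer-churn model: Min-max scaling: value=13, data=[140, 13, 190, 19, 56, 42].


min=13, max=190
(13-13)/(190-13) = 0/177 = 0.0

0.0


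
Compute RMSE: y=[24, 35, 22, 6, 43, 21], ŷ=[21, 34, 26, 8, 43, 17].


MSE = 46/6 = 7.6667
RMSE = √(46/6) = 2.7689

2.7689


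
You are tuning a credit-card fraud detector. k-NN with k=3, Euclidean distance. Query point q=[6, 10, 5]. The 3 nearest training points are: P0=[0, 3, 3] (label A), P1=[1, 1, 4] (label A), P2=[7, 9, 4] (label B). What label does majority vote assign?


d(q,P0) = 9.434  (label A)
d(q,P1) = 10.3441  (label A)
d(q,P2) = 1.7321  (label B)
Votes: A=2, B=1
Majority → A

A


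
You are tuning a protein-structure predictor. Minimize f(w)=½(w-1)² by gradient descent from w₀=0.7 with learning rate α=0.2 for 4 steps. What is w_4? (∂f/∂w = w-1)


step 1: grad = 0.7-1 = -0.3; w = 0.7 - 0.2·(-0.3) = 0.76
step 2: grad = 0.76-1 = -0.24; w = 0.76 - 0.2·(-0.24) = 0.808
step 3: grad = 0.808-1 = -0.192; w = 0.808 - 0.2·(-0.192) = 0.8464
step 4: grad = 0.8464-1 = -0.1536; w = 0.8464 - 0.2·(-0.1536) = 0.87712

0.87712


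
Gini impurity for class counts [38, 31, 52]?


Probabilities: [38/121, 31/121, 52/121] ≈ [0.314, 0.2562, 0.4298]
Σpᵢ² = (1444 + 961 + 2704)/121² = 5109/14641
Gini = 1 - Σpᵢ² = 1 - 5109/14641 = 0.651

0.651


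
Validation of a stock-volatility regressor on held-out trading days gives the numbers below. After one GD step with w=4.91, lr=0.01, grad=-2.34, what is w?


w_new = w - α·∇
= 4.91 - 0.01·-2.34
= 4.91 + 0.0234
= 4.9334

4.9334


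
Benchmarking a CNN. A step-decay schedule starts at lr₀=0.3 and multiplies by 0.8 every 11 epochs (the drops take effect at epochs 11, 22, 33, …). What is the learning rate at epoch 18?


n_drops = ⌊18/11⌋ = 1
lr = 0.3·0.8^1 = 0.3·0.8 = 0.24

0.24


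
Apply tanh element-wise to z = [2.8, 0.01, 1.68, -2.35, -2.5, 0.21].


tanh(2.8) = 0.9926
tanh(0.01) = 0.01
tanh(1.68) = 0.9329
tanh(-2.35) = -0.982
tanh(-2.5) = -0.9866
tanh(0.21) = 0.207
result = [0.9926, 0.01, 0.9329, -0.982, -0.9866, 0.207]

[0.9926, 0.01, 0.9329, -0.982, -0.9866, 0.207]


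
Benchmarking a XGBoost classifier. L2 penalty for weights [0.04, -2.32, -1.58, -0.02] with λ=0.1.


‖w‖₂² = (0.04)² + (-2.32)² + (-1.58)² + (-0.02)²
     = 0.0016 + 5.3824 + 2.4964 + 0.0004
     = 7.8808
λ·‖w‖₂² = 0.1·7.8808 = 0.78808

0.78808


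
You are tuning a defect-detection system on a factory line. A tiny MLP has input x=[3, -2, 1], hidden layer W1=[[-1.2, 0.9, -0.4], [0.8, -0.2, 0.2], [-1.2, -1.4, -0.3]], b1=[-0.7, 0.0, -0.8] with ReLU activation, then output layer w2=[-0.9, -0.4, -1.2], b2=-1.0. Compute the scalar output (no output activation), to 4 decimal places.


z1[0] = (-1.2)·(3) + (0.9)·(-2) + (-0.4)·(1) - 0.7 = -6.5
z1[1] = (0.8)·(3) + (-0.2)·(-2) + (0.2)·(1) + 0.0 = 3.0
z1[2] = (-1.2)·(3) + (-1.4)·(-2) + (-0.3)·(1) - 0.8 = -1.9
h = ReLU(z1) = [0.0, 3.0, 0.0]
output = (-0.9)·(0.0) + (-0.4)·(3.0) + (-1.2)·(0.0) - 1.0 = -2.2

-2.2


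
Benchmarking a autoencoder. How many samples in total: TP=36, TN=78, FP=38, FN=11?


Total = TP + TN + FP + FN
= 36 + 78 + 38 + 11
= 163
(Predicted positive: 74, predicted negative: 89)

163


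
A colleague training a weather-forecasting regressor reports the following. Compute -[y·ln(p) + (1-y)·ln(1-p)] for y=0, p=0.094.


BCE = -[y·ln(p) + (1-y)·ln(1-p)]
= -0 - 1·ln(1-0.094)
= -ln(0.906) = 0.0987

0.0987


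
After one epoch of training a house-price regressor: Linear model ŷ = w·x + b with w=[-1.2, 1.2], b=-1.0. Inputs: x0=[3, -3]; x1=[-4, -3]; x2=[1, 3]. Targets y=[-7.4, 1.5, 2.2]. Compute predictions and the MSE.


ŷ0 = (-1.2)·(3) + (1.2)·(-3) - 1.0 = -8.2
ŷ1 = (-1.2)·(-4) + (1.2)·(-3) - 1.0 = 0.2
ŷ2 = (-1.2)·(1) + (1.2)·(3) - 1.0 = 1.4
errors² = [0.64, 1.69, 0.64]
MSE = 2.9700/3 = 0.99

0.99


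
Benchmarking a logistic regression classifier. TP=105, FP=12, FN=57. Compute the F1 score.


Precision = 105/117 = 0.8974
Recall = 105/162 = 0.6481
F1 = 2·P·R/(P+R) = 2·TP/(2·TP+FP+FN) = 210/(210+12+57) = 210/279 = 0.7527

0.7527


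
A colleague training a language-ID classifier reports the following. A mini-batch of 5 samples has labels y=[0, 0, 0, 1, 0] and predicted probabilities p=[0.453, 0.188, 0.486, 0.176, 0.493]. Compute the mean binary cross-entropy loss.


L[0] = -ln(1-0.453) = -ln(0.547) = 0.6033
L[1] = -ln(1-0.188) = -ln(0.812) = 0.2083
L[2] = -ln(1-0.486) = -ln(0.514) = 0.6655
L[3] = -ln(0.176) = 1.7373
L[4] = -ln(1-0.493) = -ln(0.507) = 0.6792
mean = (0.6033 + 0.2083 + 0.6655 + 1.7373 + 0.6792)/5 = 0.7787

0.7787


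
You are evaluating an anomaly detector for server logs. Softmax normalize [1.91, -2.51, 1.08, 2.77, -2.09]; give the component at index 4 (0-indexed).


Exponentials: e^1.91=6.7531, e^-2.51=0.0813, e^1.08=2.9447, e^2.77=15.9586, e^-2.09=0.1237
Sum = 25.8614
Softmax = [0.2611, 0.0031, 0.1139, 0.6171, 0.0048]
p[4] = 0.1237/25.8614 = 0.0048

0.0048


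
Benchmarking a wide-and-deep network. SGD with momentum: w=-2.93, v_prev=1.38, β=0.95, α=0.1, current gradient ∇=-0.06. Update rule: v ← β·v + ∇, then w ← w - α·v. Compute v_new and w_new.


v_new = 0.95·1.38 - 0.06 = 1.311 - 0.06 = 1.251
w_new = -2.93 - 0.1·1.251 = -2.93 - 0.1251 = -3.0551

v_new=1.251, w_new=-3.0551


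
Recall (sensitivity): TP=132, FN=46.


Recall = TP/(TP+FN)
= 132/(132+46)
= 132/178 = 74.16%

74.16%


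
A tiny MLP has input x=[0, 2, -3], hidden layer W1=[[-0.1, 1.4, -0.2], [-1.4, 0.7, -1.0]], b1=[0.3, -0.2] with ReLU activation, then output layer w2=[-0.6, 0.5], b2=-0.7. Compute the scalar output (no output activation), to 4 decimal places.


z1[0] = (-0.1)·(0) + (1.4)·(2) + (-0.2)·(-3) + 0.3 = 3.7
z1[1] = (-1.4)·(0) + (0.7)·(2) + (-1.0)·(-3) - 0.2 = 4.2
h = ReLU(z1) = [3.7, 4.2]
output = (-0.6)·(3.7) + (0.5)·(4.2) - 0.7 = -0.82

-0.82


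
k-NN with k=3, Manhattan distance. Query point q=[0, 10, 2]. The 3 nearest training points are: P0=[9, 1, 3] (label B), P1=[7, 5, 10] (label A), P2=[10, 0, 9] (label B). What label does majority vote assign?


d(q,P0) = 19  (label B)
d(q,P1) = 20  (label A)
d(q,P2) = 27  (label B)
Votes: A=1, B=2
Majority → B

B


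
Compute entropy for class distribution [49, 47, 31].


Probabilities: [49/127, 47/127, 31/127] ≈ [0.3858, 0.3701, 0.2441]
H = -((49/127)·log₂(49/127) + (47/127)·log₂(47/127) + (31/127)·log₂(31/127))
  = 1.5575 bits

1.5575 bits


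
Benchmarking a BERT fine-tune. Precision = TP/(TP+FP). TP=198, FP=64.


Precision = TP/(TP+FP)
= 198/(198+64)
= 198/262 = 75.57%

75.57%


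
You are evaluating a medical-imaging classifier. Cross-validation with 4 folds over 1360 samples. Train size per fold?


Fold size = 1360/4 = 340
Training per fold = 1360 - 340 = 1020

1020


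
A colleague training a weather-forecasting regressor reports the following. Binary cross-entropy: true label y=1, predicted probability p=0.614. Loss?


BCE = -[y·ln(p) + (1-y)·ln(1-p)]
= -1·ln(0.614) - 0
= -ln(0.614) = 0.4878

0.4878


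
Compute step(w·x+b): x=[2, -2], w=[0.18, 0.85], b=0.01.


z = (2)·(0.18) + (-2)·(0.85) + 0.01
  = -1.33
step(z) = 0 (z<0)

0


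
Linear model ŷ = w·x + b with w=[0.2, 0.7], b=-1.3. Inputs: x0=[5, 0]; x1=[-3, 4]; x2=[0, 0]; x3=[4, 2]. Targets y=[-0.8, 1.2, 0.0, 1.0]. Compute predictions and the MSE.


ŷ0 = (0.2)·(5) + (0.7)·(0) - 1.3 = -0.3
ŷ1 = (0.2)·(-3) + (0.7)·(4) - 1.3 = 0.9
ŷ2 = (0.2)·(0) + (0.7)·(0) - 1.3 = -1.3
ŷ3 = (0.2)·(4) + (0.7)·(2) - 1.3 = 0.9
errors² = [0.25, 0.09, 1.69, 0.01]
MSE = 2.0400/4 = 0.51

0.51


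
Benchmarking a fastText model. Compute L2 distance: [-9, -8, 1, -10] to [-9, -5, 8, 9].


d = √((-9+ 9)² + (-8+ 5)² + (1-8)² + (-10-9)²)
  = √(0 + 9 + 49 + 361)
  = √419 = 20.4695

20.4695


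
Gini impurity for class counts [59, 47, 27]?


Probabilities: [59/133, 47/133, 27/133] ≈ [0.4436, 0.3534, 0.203]
Σpᵢ² = (3481 + 2209 + 729)/133² = 6419/17689
Gini = 1 - Σpᵢ² = 1 - 6419/17689 = 0.6371

0.6371


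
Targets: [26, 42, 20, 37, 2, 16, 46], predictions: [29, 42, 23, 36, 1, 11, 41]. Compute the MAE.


Absolute errors: |26-29|=3, |42-42|=0, |20-23|=3, |37-36|=1, |2-1|=1, |16-11|=5, |46-41|=5
Sum = 18
MAE = 18/7 = 18/7

18/7


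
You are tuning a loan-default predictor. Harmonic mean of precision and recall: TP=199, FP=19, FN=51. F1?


Precision = 199/218 = 0.9128
Recall = 199/250 = 0.796
F1 = 2·P·R/(P+R) = 2·TP/(2·TP+FP+FN) = 398/(398+19+51) = 398/468 = 0.8504

0.8504


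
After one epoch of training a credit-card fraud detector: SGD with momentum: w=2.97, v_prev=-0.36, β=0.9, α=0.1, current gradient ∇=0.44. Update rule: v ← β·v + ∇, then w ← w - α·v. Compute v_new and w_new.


v_new = 0.9·-0.36 + 0.44 = -0.324 + 0.44 = 0.116
w_new = 2.97 - 0.1·0.116 = 2.97 - 0.0116 = 2.9584

v_new=0.116, w_new=2.9584


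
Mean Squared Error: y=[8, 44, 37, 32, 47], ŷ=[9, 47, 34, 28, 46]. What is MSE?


Squared errors: (8-9)²=1, (44-47)²=9, (37-34)²=9, (32-28)²=16, (47-46)²=1
Sum = 36
MSE = 36/5 = 36/5

36/5


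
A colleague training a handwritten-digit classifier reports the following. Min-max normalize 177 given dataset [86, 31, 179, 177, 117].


min=31, max=179
(177-31)/(179-31) = 146/148 = 0.9865

0.9865


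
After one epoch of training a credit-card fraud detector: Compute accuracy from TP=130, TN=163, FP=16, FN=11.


Accuracy = (TP+TN)/(TP+TN+FP+FN)
= (130+163)/(320)
= 293/320 = 91.56%

91.56%


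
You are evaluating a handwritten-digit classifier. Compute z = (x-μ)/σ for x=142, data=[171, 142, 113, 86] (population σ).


μ = 128, σ = 31.7569
z = (142 - 128)/31.7569 = 0.4408

0.4408


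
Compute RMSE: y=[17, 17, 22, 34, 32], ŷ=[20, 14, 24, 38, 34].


MSE = 42/5 = 8.4
RMSE = √(42/5) = 2.8983

2.8983


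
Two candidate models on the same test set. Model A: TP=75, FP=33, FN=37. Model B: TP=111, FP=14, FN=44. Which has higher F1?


Model A: P=75/108=0.6944, R=75/112=0.6696, F1=2PR/(P+R)=2TP/(2TP+FP+FN)=150/220=0.6818
Model B: P=111/125=0.888, R=111/155=0.7161, F1=2PR/(P+R)=2TP/(2TP+FP+FN)=222/280=0.7929
0.6818 < 0.7929 → Model B

Model B


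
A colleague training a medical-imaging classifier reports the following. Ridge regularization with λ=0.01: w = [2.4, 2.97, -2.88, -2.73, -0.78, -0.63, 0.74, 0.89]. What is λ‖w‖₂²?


‖w‖₂² = (2.4)² + (2.97)² + (-2.88)² + (-2.73)² + (-0.78)² + (-0.63)² + (0.74)² + (0.89)²
     = 5.76 + 8.8209 + 8.2944 + 7.4529 + 0.6084 + 0.3969 + 0.5476 + 0.7921
     = 32.6732
λ·‖w‖₂² = 0.01·32.6732 = 0.326732

0.326732


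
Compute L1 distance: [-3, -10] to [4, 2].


d = |-3-4| + |-10-2|
  = 7 + 12
  = 19

19


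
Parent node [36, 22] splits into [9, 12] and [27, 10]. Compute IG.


Parent = [36, 22], H_parent = 0.9576
H_left = 0.9852 (n=21), H_right = 0.8419 (n=37)
H_children = (21/58)·0.9852 + (37/58)·0.8419 = 0.8938
IG = 0.9576 - 0.8938 = 0.0638

0.0638


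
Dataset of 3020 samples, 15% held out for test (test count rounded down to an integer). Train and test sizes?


Test = ⌊3020·15/100⌋ = 453
Train = 3020 - 453 = 2567

Train: 2567, Test: 453


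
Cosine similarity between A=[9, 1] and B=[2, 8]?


A·B = 9·2 + 1·8 = 26
‖A‖ = √82 = 9.0554, ‖B‖ = √68 = 8.2462
cos = 26/(√82·√68) = 26/√5576 = 0.3482

0.3482


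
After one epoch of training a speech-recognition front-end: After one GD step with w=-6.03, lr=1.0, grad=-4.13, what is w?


w_new = w - α·∇
= -6.03 - 1.0·-4.13
= -6.03 + 4.13
= -1.9

-1.9


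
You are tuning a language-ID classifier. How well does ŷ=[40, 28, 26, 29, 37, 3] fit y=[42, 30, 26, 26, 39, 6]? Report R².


ȳ = 28.1667
SS_res = Σ(y-ŷ)² = 30
SS_tot = Σ(y-ȳ)² = 812.83
R² = 1 - SS_res/SS_tot = 1 - 0.0369 = 0.9631

0.9631


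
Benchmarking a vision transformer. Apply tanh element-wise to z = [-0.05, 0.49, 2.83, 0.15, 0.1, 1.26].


tanh(-0.05) = -0.05
tanh(0.49) = 0.4542
tanh(2.83) = 0.9931
tanh(0.15) = 0.1489
tanh(0.1) = 0.0997
tanh(1.26) = 0.8511
result = [-0.05, 0.4542, 0.9931, 0.1489, 0.0997, 0.8511]

[-0.05, 0.4542, 0.9931, 0.1489, 0.0997, 0.8511]


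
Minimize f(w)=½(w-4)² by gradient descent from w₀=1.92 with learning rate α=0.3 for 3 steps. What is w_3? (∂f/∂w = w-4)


step 1: grad = 1.92-4 = -2.08; w = 1.92 - 0.3·(-2.08) = 2.544
step 2: grad = 2.544-4 = -1.456; w = 2.544 - 0.3·(-1.456) = 2.9808
step 3: grad = 2.9808-4 = -1.0192; w = 2.9808 - 0.3·(-1.0192) = 3.28656

3.28656


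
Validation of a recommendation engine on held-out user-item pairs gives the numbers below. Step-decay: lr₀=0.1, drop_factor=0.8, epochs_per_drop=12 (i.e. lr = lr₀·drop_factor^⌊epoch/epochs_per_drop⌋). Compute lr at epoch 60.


n_drops = ⌊60/12⌋ = 5
lr = 0.1·0.8^5 = 0.1·0.32768 = 0.032768

0.032768


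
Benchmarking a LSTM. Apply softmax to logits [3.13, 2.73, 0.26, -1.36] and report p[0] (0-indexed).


Exponentials: e^3.13=22.874, e^2.73=15.3329, e^0.26=1.2969, e^-1.36=0.2567
Sum = 39.7605
Softmax = [0.5753, 0.3856, 0.0326, 0.0065]
p[0] = 22.874/39.7605 = 0.5753

0.5753


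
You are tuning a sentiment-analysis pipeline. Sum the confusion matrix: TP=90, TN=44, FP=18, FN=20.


Total = TP + TN + FP + FN
= 90 + 44 + 18 + 20
= 172
(Predicted positive: 108, predicted negative: 64)

172


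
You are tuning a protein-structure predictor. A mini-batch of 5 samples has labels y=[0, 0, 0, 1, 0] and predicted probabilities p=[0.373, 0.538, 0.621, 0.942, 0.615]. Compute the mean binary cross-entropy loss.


L[0] = -ln(1-0.373) = -ln(0.627) = 0.4668
L[1] = -ln(1-0.538) = -ln(0.462) = 0.7722
L[2] = -ln(1-0.621) = -ln(0.379) = 0.9702
L[3] = -ln(0.942) = 0.0598
L[4] = -ln(1-0.615) = -ln(0.385) = 0.9545
mean = (0.4668 + 0.7722 + 0.9702 + 0.0598 + 0.9545)/5 = 0.6447

0.6447


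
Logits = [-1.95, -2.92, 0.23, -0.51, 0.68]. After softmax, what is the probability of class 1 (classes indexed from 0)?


Exponentials: e^-1.95=0.1423, e^-2.92=0.0539, e^0.23=1.2586, e^-0.51=0.6005, e^0.68=1.9739
Sum = 4.0292
Softmax = [0.0353, 0.0134, 0.3124, 0.149, 0.4899]
p[1] = 0.0539/4.0292 = 0.0134

0.0134


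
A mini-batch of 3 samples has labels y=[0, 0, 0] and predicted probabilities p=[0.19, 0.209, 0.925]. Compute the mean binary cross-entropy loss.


L[0] = -ln(1-0.19) = -ln(0.81) = 0.2107
L[1] = -ln(1-0.209) = -ln(0.791) = 0.2345
L[2] = -ln(1-0.925) = -ln(0.075) = 2.5903
mean = (0.2107 + 0.2345 + 2.5903)/3 = 1.0118

1.0118


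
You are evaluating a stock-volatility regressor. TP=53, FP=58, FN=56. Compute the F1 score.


Precision = 53/111 = 0.4775
Recall = 53/109 = 0.4862
F1 = 2·P·R/(P+R) = 2·TP/(2·TP+FP+FN) = 106/(106+58+56) = 106/220 = 0.4818

0.4818


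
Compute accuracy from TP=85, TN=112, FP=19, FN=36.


Accuracy = (TP+TN)/(TP+TN+FP+FN)
= (85+112)/(252)
= 197/252 = 78.17%

78.17%


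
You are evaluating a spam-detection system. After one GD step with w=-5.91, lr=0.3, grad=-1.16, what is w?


w_new = w - α·∇
= -5.91 - 0.3·-1.16
= -5.91 + 0.348
= -5.562

-5.562


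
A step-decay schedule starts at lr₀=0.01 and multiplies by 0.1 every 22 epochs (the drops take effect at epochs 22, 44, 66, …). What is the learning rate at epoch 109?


n_drops = ⌊109/22⌋ = 4
lr = 0.01·0.1^4 = 0.01·0.0001 = 0.000001

0.000001


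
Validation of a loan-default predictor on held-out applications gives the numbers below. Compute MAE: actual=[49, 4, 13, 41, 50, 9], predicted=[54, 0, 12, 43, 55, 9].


Absolute errors: |49-54|=5, |4-0|=4, |13-12|=1, |41-43|=2, |50-55|=5, |9-9|=0
Sum = 17
MAE = 17/6 = 17/6

17/6


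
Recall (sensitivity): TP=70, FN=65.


Recall = TP/(TP+FN)
= 70/(70+65)
= 70/135 = 51.85%

51.85%


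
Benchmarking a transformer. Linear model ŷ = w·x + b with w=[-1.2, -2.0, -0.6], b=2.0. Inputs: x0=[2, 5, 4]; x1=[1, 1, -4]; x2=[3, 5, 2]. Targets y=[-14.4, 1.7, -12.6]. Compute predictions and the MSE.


ŷ0 = (-1.2)·(2) + (-2.0)·(5) + (-0.6)·(4) + 2.0 = -12.8
ŷ1 = (-1.2)·(1) + (-2.0)·(1) + (-0.6)·(-4) + 2.0 = 1.2
ŷ2 = (-1.2)·(3) + (-2.0)·(5) + (-0.6)·(2) + 2.0 = -12.8
errors² = [2.56, 0.25, 0.04]
MSE = 2.8500/3 = 0.95

0.95


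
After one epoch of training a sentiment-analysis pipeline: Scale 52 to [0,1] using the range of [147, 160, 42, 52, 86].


min=42, max=160
(52-42)/(160-42) = 10/118 = 0.0847

0.0847


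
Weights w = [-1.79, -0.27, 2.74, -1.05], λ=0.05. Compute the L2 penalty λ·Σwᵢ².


‖w‖₂² = (-1.79)² + (-0.27)² + (2.74)² + (-1.05)²
     = 3.2041 + 0.0729 + 7.5076 + 1.1025
     = 11.8871
λ·‖w‖₂² = 0.05·11.8871 = 0.594355

0.594355


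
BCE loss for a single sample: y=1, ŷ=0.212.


BCE = -[y·ln(p) + (1-y)·ln(1-p)]
= -1·ln(0.212) - 0
= -ln(0.212) = 1.5512

1.5512


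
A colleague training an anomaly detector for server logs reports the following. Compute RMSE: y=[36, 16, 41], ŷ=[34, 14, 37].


MSE = 24/3 = 8
RMSE = √(24/3) = 2.8284

2.8284


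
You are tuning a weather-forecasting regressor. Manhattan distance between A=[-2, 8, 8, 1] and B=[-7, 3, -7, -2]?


d = |-2+ 7| + |8-3| + |8+ 7| + |1+ 2|
  = 5 + 5 + 15 + 3
  = 28

28


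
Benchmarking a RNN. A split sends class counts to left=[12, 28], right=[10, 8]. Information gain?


Parent = [22, 36], H_parent = 0.9576
H_left = 0.8813 (n=40), H_right = 0.9911 (n=18)
H_children = (40/58)·0.8813 + (18/58)·0.9911 = 0.9154
IG = 0.9576 - 0.9154 = 0.0422

0.0422


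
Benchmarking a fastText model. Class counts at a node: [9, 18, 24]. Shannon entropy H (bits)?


Probabilities: [9/51, 18/51, 24/51] ≈ [0.1765, 0.3529, 0.4706]
H = -((9/51)·log₂(9/51) + (18/51)·log₂(18/51) + (24/51)·log₂(24/51))
  = 1.4837 bits

1.4837 bits


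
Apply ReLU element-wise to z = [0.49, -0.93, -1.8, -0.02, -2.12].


ReLU(0.49) = max(0, 0.49) = 0.49
ReLU(-0.93) = max(0, -0.93) = 0.0
ReLU(-1.8) = max(0, -1.8) = 0.0
ReLU(-0.02) = max(0, -0.02) = 0.0
ReLU(-2.12) = max(0, -2.12) = 0.0
result = [0.49, 0.0, 0.0, 0.0, 0.0]

[0.49, 0.0, 0.0, 0.0, 0.0]


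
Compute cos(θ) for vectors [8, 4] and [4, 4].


A·B = 8·4 + 4·4 = 48
‖A‖ = √80 = 8.9443, ‖B‖ = √32 = 5.6569
cos = 48/(√80·√32) = 48/√2560 = 0.9487

0.9487


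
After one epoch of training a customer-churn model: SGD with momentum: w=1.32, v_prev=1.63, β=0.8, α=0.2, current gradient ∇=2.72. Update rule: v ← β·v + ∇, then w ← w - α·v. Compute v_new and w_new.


v_new = 0.8·1.63 + 2.72 = 1.304 + 2.72 = 4.024
w_new = 1.32 - 0.2·4.024 = 1.32 - 0.8048 = 0.5152

v_new=4.024, w_new=0.5152


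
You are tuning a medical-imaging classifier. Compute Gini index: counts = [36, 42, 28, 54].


Probabilities: [36/160, 42/160, 28/160, 54/160] ≈ [0.225, 0.2625, 0.175, 0.3375]
Σpᵢ² = (1296 + 1764 + 784 + 2916)/160² = 6760/25600
Gini = 1 - Σpᵢ² = 1 - 6760/25600 = 0.7359

0.7359


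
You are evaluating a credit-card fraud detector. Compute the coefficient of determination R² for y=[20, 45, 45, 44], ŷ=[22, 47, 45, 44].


ȳ = 38.5
SS_res = Σ(y-ŷ)² = 8
SS_tot = Σ(y-ȳ)² = 457
R² = 1 - SS_res/SS_tot = 1 - 0.0175 = 0.9825

0.9825


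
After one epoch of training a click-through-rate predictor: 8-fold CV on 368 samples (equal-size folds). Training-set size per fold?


Fold size = 368/8 = 46
Training per fold = 368 - 46 = 322

322


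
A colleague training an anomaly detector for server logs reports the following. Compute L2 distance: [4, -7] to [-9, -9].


d = √((4+ 9)² + (-7+ 9)²)
  = √(169 + 4)
  = √173 = 13.1529

13.1529


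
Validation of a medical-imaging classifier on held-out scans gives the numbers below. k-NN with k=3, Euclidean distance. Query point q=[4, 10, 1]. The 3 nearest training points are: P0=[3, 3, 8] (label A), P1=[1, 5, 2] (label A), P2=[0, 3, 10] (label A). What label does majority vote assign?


d(q,P0) = 9.9499  (label A)
d(q,P1) = 5.9161  (label A)
d(q,P2) = 12.083  (label A)
Votes: A=3, B=0
Majority → A

A


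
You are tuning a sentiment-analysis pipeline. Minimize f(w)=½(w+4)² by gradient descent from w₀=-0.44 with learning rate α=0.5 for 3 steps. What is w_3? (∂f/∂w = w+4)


step 1: grad = -0.44+4 = 3.56; w = -0.44 - 0.5·(3.56) = -2.22
step 2: grad = -2.22+4 = 1.78; w = -2.22 - 0.5·(1.78) = -3.11
step 3: grad = -3.11+4 = 0.89; w = -3.11 - 0.5·(0.89) = -3.555

-3.555


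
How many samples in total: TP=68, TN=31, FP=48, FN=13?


Total = TP + TN + FP + FN
= 68 + 31 + 48 + 13
= 160
(Predicted positive: 116, predicted negative: 44)

160


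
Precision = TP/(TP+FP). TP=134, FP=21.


Precision = TP/(TP+FP)
= 134/(134+21)
= 134/155 = 86.45%

86.45%


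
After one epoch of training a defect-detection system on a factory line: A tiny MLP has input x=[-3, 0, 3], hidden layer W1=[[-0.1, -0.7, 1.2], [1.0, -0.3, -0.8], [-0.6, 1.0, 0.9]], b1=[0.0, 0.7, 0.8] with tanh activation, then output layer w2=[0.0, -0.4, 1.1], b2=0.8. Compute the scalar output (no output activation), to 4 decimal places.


z1[0] = (-0.1)·(-3) + (-0.7)·(0) + (1.2)·(3) + 0.0 = 3.9
z1[1] = (1.0)·(-3) + (-0.3)·(0) + (-0.8)·(3) + 0.7 = -4.7
z1[2] = (-0.6)·(-3) + (1.0)·(0) + (0.9)·(3) + 0.8 = 5.3
h = tanh(z1) = [0.9992, -0.9998, 1.0]
output = (0.0)·(0.9992) + (-0.4)·(-0.9998) + (1.1)·(1.0) + 0.8 = 2.2999

2.2999


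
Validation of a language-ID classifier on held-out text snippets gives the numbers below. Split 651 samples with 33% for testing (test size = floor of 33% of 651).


Test = ⌊651·33/100⌋ = 214
Train = 651 - 214 = 437

Train: 437, Test: 214


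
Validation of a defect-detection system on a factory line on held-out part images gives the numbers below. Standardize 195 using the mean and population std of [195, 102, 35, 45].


μ = 94.25, σ = 63.5349
z = (195 - 94.25)/63.5349 = 1.5857

1.5857


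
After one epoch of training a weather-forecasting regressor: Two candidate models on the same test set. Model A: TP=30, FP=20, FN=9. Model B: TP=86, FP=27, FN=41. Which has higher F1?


Model A: P=30/50=0.6, R=30/39=0.7692, F1=2PR/(P+R)=2TP/(2TP+FP+FN)=60/89=0.6742
Model B: P=86/113=0.7611, R=86/127=0.6772, F1=2PR/(P+R)=2TP/(2TP+FP+FN)=172/240=0.7167
0.6742 < 0.7167 → Model B

Model B


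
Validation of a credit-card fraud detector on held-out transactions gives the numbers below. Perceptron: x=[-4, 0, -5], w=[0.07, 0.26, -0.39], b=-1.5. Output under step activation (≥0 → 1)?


z = (-4)·(0.07) + (0)·(0.26) + (-5)·(-0.39) - 1.5
  = 0.17
step(z) = 1 (z≥0)

1


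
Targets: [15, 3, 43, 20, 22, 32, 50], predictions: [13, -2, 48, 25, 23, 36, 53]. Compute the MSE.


Squared errors: (15-13)²=4, (3+ 2)²=25, (43-48)²=25, (20-25)²=25, (22-23)²=1, (32-36)²=16, (50-53)²=9
Sum = 105
MSE = 105/7 = 15

15


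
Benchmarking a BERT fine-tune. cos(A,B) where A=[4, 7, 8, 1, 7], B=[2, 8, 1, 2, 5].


A·B = 4·2 + 7·8 + 8·1 + 1·2 + 7·5 = 109
‖A‖ = √179 = 13.3791, ‖B‖ = √98 = 9.8995
cos = 109/(√179·√98) = 109/√17542 = 0.823

0.823


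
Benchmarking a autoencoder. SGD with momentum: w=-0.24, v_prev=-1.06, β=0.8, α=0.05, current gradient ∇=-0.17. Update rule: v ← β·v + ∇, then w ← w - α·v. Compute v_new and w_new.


v_new = 0.8·-1.06 - 0.17 = -0.848 - 0.17 = -1.018
w_new = -0.24 - 0.05·-1.018 = -0.24 + 0.0509 = -0.1891

v_new=-1.018, w_new=-0.1891


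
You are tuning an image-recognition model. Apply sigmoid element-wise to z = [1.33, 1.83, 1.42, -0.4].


σ(1.33) = 1/(1+e^-1.33) = 0.7908
σ(1.83) = 1/(1+e^-1.83) = 0.8618
σ(1.42) = 1/(1+e^-1.42) = 0.8053
σ(-0.4) = 1/(1+e^0.4) = 0.4013
result = [0.7908, 0.8618, 0.8053, 0.4013]

[0.7908, 0.8618, 0.8053, 0.4013]


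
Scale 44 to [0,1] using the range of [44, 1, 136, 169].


min=1, max=169
(44-1)/(169-1) = 43/168 = 0.256

0.256


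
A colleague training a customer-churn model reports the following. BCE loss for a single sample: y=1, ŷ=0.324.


BCE = -[y·ln(p) + (1-y)·ln(1-p)]
= -1·ln(0.324) - 0
= -ln(0.324) = 1.127

1.127


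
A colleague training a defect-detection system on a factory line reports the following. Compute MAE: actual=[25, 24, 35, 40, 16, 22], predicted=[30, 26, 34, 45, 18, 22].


Absolute errors: |25-30|=5, |24-26|=2, |35-34|=1, |40-45|=5, |16-18|=2, |22-22|=0
Sum = 15
MAE = 15/6 = 5/2

5/2


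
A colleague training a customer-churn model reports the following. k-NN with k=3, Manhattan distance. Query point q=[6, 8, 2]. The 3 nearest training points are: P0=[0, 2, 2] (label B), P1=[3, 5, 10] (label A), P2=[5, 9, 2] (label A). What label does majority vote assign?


d(q,P0) = 12  (label B)
d(q,P1) = 14  (label A)
d(q,P2) = 2  (label A)
Votes: A=2, B=1
Majority → A

A


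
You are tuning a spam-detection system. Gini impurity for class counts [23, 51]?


Probabilities: [23/74, 51/74] ≈ [0.3108, 0.6892]
Σpᵢ² = (529 + 2601)/74² = 3130/5476
Gini = 1 - Σpᵢ² = 1 - 3130/5476 = 0.4284

0.4284


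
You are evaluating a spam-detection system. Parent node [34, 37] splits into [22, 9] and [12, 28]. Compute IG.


Parent = [34, 37], H_parent = 0.9987
H_left = 0.8691 (n=31), H_right = 0.8813 (n=40)
H_children = (31/71)·0.8691 + (40/71)·0.8813 = 0.876
IG = 0.9987 - 0.876 = 0.1227

0.1227


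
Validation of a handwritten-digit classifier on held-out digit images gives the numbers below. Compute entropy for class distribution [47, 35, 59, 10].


Probabilities: [47/151, 35/151, 59/151, 10/151] ≈ [0.3113, 0.2318, 0.3907, 0.0662]
H = -((47/151)·log₂(47/151) + (35/151)·log₂(35/151) + (59/151)·log₂(59/151) + (10/151)·log₂(10/151))
  = 1.8021 bits

1.8021 bits


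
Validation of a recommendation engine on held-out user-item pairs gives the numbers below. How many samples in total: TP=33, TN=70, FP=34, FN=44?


Total = TP + TN + FP + FN
= 33 + 70 + 34 + 44
= 181
(Predicted positive: 67, predicted negative: 114)

181


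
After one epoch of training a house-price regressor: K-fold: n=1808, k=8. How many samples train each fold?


Fold size = 1808/8 = 226
Training per fold = 1808 - 226 = 1582

1582


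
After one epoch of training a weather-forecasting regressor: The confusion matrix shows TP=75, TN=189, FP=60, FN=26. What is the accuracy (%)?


Accuracy = (TP+TN)/(TP+TN+FP+FN)
= (75+189)/(350)
= 264/350 = 75.43%

75.43%


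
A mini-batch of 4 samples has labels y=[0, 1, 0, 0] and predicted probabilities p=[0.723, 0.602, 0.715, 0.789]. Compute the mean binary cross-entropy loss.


L[0] = -ln(1-0.723) = -ln(0.277) = 1.2837
L[1] = -ln(0.602) = 0.5075
L[2] = -ln(1-0.715) = -ln(0.285) = 1.2553
L[3] = -ln(1-0.789) = -ln(0.211) = 1.5559
mean = (1.2837 + 0.5075 + 1.2553 + 1.5559)/4 = 1.1506

1.1506


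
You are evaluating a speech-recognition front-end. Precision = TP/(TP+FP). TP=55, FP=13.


Precision = TP/(TP+FP)
= 55/(55+13)
= 55/68 = 80.88%

80.88%


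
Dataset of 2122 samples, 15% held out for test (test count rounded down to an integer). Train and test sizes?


Test = ⌊2122·15/100⌋ = 318
Train = 2122 - 318 = 1804

Train: 1804, Test: 318


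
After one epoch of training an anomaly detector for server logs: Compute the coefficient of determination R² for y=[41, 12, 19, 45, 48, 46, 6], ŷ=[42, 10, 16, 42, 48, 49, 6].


ȳ = 31
SS_res = Σ(y-ŷ)² = 32
SS_tot = Σ(y-ȳ)² = 1940
R² = 1 - SS_res/SS_tot = 1 - 0.0165 = 0.9835

0.9835


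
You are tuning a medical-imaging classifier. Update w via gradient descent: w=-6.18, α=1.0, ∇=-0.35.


w_new = w - α·∇
= -6.18 - 1.0·-0.35
= -6.18 + 0.35
= -5.83

-5.83


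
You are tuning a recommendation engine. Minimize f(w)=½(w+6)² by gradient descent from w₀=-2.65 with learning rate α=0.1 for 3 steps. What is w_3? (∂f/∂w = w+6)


step 1: grad = -2.65+6 = 3.35; w = -2.65 - 0.1·(3.35) = -2.985
step 2: grad = -2.985+6 = 3.015; w = -2.985 - 0.1·(3.015) = -3.2865
step 3: grad = -3.2865+6 = 2.7135; w = -3.2865 - 0.1·(2.7135) = -3.55785

-3.55785


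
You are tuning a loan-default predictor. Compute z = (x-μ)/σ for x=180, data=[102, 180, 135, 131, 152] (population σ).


μ = 140, σ = 25.6671
z = (180 - 140)/25.6671 = 1.5584

1.5584


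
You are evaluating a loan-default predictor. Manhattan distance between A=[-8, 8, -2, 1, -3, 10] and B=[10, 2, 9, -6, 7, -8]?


d = |-8-10| + |8-2| + |-2-9| + |1+ 6| + |-3-7| + |10+ 8|
  = 18 + 6 + 11 + 7 + 10 + 18
  = 70

70


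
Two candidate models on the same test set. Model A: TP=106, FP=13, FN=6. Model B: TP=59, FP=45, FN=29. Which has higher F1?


Model A: P=106/119=0.8908, R=106/112=0.9464, F1=2PR/(P+R)=2TP/(2TP+FP+FN)=212/231=0.9177
Model B: P=59/104=0.5673, R=59/88=0.6705, F1=2PR/(P+R)=2TP/(2TP+FP+FN)=118/192=0.6146
0.9177 > 0.6146 → Model A

Model A


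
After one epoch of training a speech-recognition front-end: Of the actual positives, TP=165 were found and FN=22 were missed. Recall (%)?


Recall = TP/(TP+FN)
= 165/(165+22)
= 165/187 = 88.24%

88.24%


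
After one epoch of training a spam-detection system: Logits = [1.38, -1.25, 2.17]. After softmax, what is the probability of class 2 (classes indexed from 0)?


Exponentials: e^1.38=3.9749, e^-1.25=0.2865, e^2.17=8.7583
Sum = 13.0197
Softmax = [0.3053, 0.022, 0.6727]
p[2] = 8.7583/13.0197 = 0.6727

0.6727


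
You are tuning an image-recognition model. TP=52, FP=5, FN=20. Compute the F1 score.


Precision = 52/57 = 0.9123
Recall = 52/72 = 0.7222
F1 = 2·P·R/(P+R) = 2·TP/(2·TP+FP+FN) = 104/(104+5+20) = 104/129 = 0.8062

0.8062


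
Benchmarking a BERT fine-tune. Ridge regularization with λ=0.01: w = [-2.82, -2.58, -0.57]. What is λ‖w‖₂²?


‖w‖₂² = (-2.82)² + (-2.58)² + (-0.57)²
     = 7.9524 + 6.6564 + 0.3249
     = 14.9337
λ·‖w‖₂² = 0.01·14.9337 = 0.149337

0.149337


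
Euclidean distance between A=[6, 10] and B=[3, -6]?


d = √((6-3)² + (10+ 6)²)
  = √(9 + 256)
  = √265 = 16.2788

16.2788


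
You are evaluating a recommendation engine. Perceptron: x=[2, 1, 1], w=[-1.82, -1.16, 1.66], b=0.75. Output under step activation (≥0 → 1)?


z = (2)·(-1.82) + (1)·(-1.16) + (1)·(1.66) + 0.75
  = -2.39
step(z) = 0 (z<0)

0


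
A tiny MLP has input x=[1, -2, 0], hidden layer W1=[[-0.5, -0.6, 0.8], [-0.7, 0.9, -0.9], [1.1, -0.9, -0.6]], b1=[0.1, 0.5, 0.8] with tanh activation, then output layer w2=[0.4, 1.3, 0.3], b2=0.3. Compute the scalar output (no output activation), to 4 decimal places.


z1[0] = (-0.5)·(1) + (-0.6)·(-2) + (0.8)·(0) + 0.1 = 0.8
z1[1] = (-0.7)·(1) + (0.9)·(-2) + (-0.9)·(0) + 0.5 = -2.0
z1[2] = (1.1)·(1) + (-0.9)·(-2) + (-0.6)·(0) + 0.8 = 3.7
h = tanh(z1) = [0.664, -0.964, 0.9988]
output = (0.4)·(0.664) + (1.3)·(-0.964) + (0.3)·(0.9988) + 0.3 = -0.388

-0.388


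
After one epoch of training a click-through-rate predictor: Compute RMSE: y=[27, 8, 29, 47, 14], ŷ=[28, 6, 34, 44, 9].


MSE = 64/5 = 12.8
RMSE = √(64/5) = 3.5777

3.5777


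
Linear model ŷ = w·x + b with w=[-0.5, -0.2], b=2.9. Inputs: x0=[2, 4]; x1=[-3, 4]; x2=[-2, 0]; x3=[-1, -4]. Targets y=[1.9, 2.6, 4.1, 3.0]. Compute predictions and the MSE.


ŷ0 = (-0.5)·(2) + (-0.2)·(4) + 2.9 = 1.1
ŷ1 = (-0.5)·(-3) + (-0.2)·(4) + 2.9 = 3.6
ŷ2 = (-0.5)·(-2) + (-0.2)·(0) + 2.9 = 3.9
ŷ3 = (-0.5)·(-1) + (-0.2)·(-4) + 2.9 = 4.2
errors² = [0.64, 1.0, 0.04, 1.44]
MSE = 3.1200/4 = 0.78

0.78


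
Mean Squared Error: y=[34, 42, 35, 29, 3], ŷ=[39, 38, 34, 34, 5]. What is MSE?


Squared errors: (34-39)²=25, (42-38)²=16, (35-34)²=1, (29-34)²=25, (3-5)²=4
Sum = 71
MSE = 71/5 = 71/5

71/5


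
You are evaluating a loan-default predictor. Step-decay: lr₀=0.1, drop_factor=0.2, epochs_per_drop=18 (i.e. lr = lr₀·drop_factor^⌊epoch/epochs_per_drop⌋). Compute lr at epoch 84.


n_drops = ⌊84/18⌋ = 4
lr = 0.1·0.2^4 = 0.1·0.0016 = 0.00016

0.00016


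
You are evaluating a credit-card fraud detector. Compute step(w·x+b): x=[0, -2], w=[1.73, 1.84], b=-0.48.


z = (0)·(1.73) + (-2)·(1.84) - 0.48
  = -4.16
step(z) = 0 (z<0)

0


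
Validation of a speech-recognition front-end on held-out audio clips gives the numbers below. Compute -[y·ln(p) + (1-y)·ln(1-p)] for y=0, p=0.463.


BCE = -[y·ln(p) + (1-y)·ln(1-p)]
= -0 - 1·ln(1-0.463)
= -ln(0.537) = 0.6218

0.6218


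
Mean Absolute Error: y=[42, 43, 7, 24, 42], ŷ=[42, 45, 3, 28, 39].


Absolute errors: |42-42|=0, |43-45|=2, |7-3|=4, |24-28|=4, |42-39|=3
Sum = 13
MAE = 13/5 = 13/5

13/5


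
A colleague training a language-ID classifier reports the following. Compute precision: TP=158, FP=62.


Precision = TP/(TP+FP)
= 158/(158+62)
= 158/220 = 71.82%

71.82%


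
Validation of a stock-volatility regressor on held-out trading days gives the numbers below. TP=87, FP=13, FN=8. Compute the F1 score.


Precision = 87/100 = 0.87
Recall = 87/95 = 0.9158
F1 = 2·P·R/(P+R) = 2·TP/(2·TP+FP+FN) = 174/(174+13+8) = 174/195 = 0.8923

0.8923


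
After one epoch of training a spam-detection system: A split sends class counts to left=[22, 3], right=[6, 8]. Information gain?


Parent = [28, 11], H_parent = 0.8582
H_left = 0.5294 (n=25), H_right = 0.9852 (n=14)
H_children = (25/39)·0.5294 + (14/39)·0.9852 = 0.693
IG = 0.8582 - 0.693 = 0.1652

0.1652


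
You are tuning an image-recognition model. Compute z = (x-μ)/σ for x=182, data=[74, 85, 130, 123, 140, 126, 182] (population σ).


μ = 122.8571, σ = 33.1077
z = (182 - 122.8571)/33.1077 = 1.7864

1.7864


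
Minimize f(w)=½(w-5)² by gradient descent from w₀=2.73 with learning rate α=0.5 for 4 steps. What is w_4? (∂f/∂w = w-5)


step 1: grad = 2.73-5 = -2.27; w = 2.73 - 0.5·(-2.27) = 3.865
step 2: grad = 3.865-5 = -1.135; w = 3.865 - 0.5·(-1.135) = 4.4325
step 3: grad = 4.4325-5 = -0.5675; w = 4.4325 - 0.5·(-0.5675) = 4.71625
step 4: grad = 4.71625-5 = -0.28375; w = 4.71625 - 0.5·(-0.28375) = 4.858125

4.858125


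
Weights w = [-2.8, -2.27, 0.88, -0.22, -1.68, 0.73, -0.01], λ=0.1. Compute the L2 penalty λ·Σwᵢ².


‖w‖₂² = (-2.8)² + (-2.27)² + (0.88)² + (-0.22)² + (-1.68)² + (0.73)² + (-0.01)²
     = 7.84 + 5.1529 + 0.7744 + 0.0484 + 2.8224 + 0.5329 + 0.0001
     = 17.1711
λ·‖w‖₂² = 0.1·17.1711 = 1.71711

1.71711


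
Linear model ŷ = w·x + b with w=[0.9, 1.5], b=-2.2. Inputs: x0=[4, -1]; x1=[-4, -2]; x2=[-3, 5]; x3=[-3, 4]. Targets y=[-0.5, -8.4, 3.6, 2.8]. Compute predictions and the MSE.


ŷ0 = (0.9)·(4) + (1.5)·(-1) - 2.2 = -0.1
ŷ1 = (0.9)·(-4) + (1.5)·(-2) - 2.2 = -8.8
ŷ2 = (0.9)·(-3) + (1.5)·(5) - 2.2 = 2.6
ŷ3 = (0.9)·(-3) + (1.5)·(4) - 2.2 = 1.1
errors² = [0.16, 0.16, 1.0, 2.89]
MSE = 4.2100/4 = 1.0525

1.0525


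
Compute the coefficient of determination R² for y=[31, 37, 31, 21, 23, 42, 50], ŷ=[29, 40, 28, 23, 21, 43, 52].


ȳ = 33.5714
SS_res = Σ(y-ŷ)² = 35
SS_tot = Σ(y-ȳ)² = 635.71
R² = 1 - SS_res/SS_tot = 1 - 0.0551 = 0.9449

0.9449


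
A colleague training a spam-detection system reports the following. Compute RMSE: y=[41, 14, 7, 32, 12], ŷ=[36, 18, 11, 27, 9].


MSE = 91/5 = 18.2
RMSE = √(91/5) = 4.2661

4.2661


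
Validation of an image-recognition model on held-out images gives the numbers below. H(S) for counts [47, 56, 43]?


Probabilities: [47/146, 56/146, 43/146] ≈ [0.3219, 0.3836, 0.2945]
H = -((47/146)·log₂(47/146) + (56/146)·log₂(56/146) + (43/146)·log₂(43/146))
  = 1.5761 bits

1.5761 bits


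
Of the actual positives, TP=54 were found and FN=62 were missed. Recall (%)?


Recall = TP/(TP+FN)
= 54/(54+62)
= 54/116 = 46.55%

46.55%


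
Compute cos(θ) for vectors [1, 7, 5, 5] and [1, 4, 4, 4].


A·B = 1·1 + 7·4 + 5·4 + 5·4 = 69
‖A‖ = √100 = 10, ‖B‖ = √49 = 7
cos = 69/(√100·√49) = 69/√4900 = 0.9857

0.9857


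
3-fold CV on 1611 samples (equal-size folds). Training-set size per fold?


Fold size = 1611/3 = 537
Training per fold = 1611 - 537 = 1074

1074


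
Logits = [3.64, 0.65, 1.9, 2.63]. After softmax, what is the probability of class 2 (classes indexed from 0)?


Exponentials: e^3.64=38.0918, e^0.65=1.9155, e^1.9=6.6859, e^2.63=13.8738
Sum = 60.567
Softmax = [0.6289, 0.0316, 0.1104, 0.2291]
p[2] = 6.6859/60.567 = 0.1104

0.1104
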